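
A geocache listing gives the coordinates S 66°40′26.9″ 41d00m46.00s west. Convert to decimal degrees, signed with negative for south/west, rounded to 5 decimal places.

-66.67414, -41.01278

φ: 40′ + 26.9″ = 40.44833′; 66 + 40.44833/60 = 66.674139
hemisphere S, so the sign is −
Longitude: 41° + 0/60 + 46/3600 = 41 + 0.000000 + 0.012778 = 41.012778
W ⇒ negate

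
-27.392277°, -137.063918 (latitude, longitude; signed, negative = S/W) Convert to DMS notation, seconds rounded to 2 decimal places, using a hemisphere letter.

Latitude is negative → S; |value| = 27.392277
Lat: 0.392277 × 60 = 23.53662′ → 23′, remainder × 60 = 32.1972″
Longitude is negative → W; |value| = 137.063918
Lon: 0.063918° → 3.83508′; 0.83508 × 60 = 50.1048″

27°23′32.20″ S, 137°03′50.10″ W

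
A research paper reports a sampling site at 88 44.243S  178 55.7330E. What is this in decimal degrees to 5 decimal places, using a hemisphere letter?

88.73738° S, 178.92888° E

Lat: 88 + 44.243/60 = 88.737383
λ: 55.733′ = 0.928883°; total 178.928883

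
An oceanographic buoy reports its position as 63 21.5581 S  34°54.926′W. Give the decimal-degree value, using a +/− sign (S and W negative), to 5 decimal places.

Latitude: 21.5581′ = 0.359302°; total 63.359302
hemisphere S, so the sign is −
Longitude: 34 + 54.926/60 = 34.915433
W → negative

-63.35930, -34.91543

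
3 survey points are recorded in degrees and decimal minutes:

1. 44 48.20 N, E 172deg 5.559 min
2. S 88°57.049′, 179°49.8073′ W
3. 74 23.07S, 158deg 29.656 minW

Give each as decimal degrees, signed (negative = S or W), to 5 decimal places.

Point 1:
  Lat: 48.2′ = 0.803333°; total 44.803333
  N → positive
  Lon: 5.559′ = 0.092650°; total 172.092650
  E ⇒ keep positive
Point 2:
  φ: 88 + 57.049/60 = 88.950817
  S ⇒ negate
  Lon: 179 + 49.8073/60 = 179.830122
  W → negative
Point 3:
  φ: 23.07′ = 0.384500°; total 74.384500
  S ⇒ negate
  Longitude: 29.656′ = 0.494267°; total 158.494267
  hemisphere W, so the sign is −

1. 44.80333, 172.09265
2. -88.95082, -179.83012
3. -74.38450, -158.49427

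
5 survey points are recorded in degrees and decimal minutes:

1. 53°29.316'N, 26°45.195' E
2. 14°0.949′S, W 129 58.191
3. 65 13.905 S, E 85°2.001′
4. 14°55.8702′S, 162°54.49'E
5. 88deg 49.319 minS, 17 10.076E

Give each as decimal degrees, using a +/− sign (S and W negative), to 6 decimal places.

1. 53.488600, 26.753250
2. -14.015817, -129.969850
3. -65.231750, 85.033350
4. -14.931170, 162.908167
5. -88.821983, 17.167933

Point 1:
  Latitude: 53 + 29.316/60 = 53.4886000
  N ⇒ keep positive
  λ: 26 + 45.195/60 = 26.7532500
  E → positive
Point 2:
  φ: 0.949′ = 0.015817°; total 14.0158167
  S ⇒ negate
  Longitude: 58.191′ = 0.969850°; total 129.9698500
  W ⇒ negate
Point 3:
  Lat: 13.905′ = 0.231750°; total 65.2317500
  S → negative
  λ: 2.001′ = 0.033350°; total 85.0333500
  E → positive
Point 4:
  Lat: 55.8702′ = 0.931170°; total 14.9311700
  hemisphere S, so the sign is −
  λ: 162 + 54.49/60 = 162.9081667
  E ⇒ keep positive
Point 5:
  Latitude: 49.319′ = 0.821983°; total 88.8219833
  S → negative
  Lon: 10.076′ = 0.167933°; total 17.1679333
  E ⇒ keep positive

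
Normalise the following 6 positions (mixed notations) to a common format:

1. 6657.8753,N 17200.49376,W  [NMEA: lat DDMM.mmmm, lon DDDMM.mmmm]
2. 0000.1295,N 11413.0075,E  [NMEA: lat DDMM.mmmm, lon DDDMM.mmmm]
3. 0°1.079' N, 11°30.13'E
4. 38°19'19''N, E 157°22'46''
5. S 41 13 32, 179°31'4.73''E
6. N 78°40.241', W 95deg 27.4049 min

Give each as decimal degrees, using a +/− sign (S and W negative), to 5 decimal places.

Point 1:
  Lat: split at 2 digits → 66° and 57.8753′; 66 + 57.8753/60 = 66.964588
  N ⇒ keep positive
  Lon: split at 3 digits → 172° and 0.49376′; 172 + 0.49376/60 = 172.008229
  W → negative
Point 2:
  Lat: degrees = first 2 digits = 0, minutes = 0.1295; 0 + 0.1295/60 = 0.002158
  N ⇒ keep positive
  Lon: degrees = first 3 digits = 114, minutes = 13.0075; 114 + 13.0075/60 = 114.216792
  E ⇒ keep positive
Point 3:
  φ: 0 + 1.079/60 = 0.017983
  N ⇒ keep positive
  λ: 30.13′ = 0.502167°; total 11.502167
  E ⇒ keep positive
Point 4:
  φ: 38 + 19/60 + 19/3600 = 38.321944
  N → positive
  λ: 157° + 22/60 + 46/3600 = 157 + 0.366667 + 0.012778 = 157.379444
  E → positive
Point 5:
  φ: 41 + 13/60 + 32/3600 = 41.225556
  S ⇒ negate
  Longitude: 31′ + 4.73″ = 31.07883′; 179 + 31.07883/60 = 179.517981
  E → positive
Point 6:
  Latitude: 78 + 40.241/60 = 78.670683
  N → positive
  Longitude: 95 + 27.4049/60 = 95.456748
  W ⇒ negate

1. 66.96459, -172.00823
2. 0.00216, 114.21679
3. 0.01798, 11.50217
4. 38.32194, 157.37944
5. -41.22556, 179.51798
6. 78.67068, -95.45675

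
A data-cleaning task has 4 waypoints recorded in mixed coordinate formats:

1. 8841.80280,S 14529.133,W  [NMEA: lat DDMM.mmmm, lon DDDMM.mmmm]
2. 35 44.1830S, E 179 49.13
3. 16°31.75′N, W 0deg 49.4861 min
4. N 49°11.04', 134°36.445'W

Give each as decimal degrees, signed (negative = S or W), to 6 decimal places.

1. -88.696713, -145.485550
2. -35.736383, 179.818833
3. 16.529167, -0.824768
4. 49.184000, -134.607417

Point 1:
  Lat: degrees = first 2 digits = 88, minutes = 41.8028; 88 + 41.8028/60 = 88.6967133
  S → negative
  Lon: split at 3 digits → 145° and 29.133′; 145 + 29.133/60 = 145.4855500
  W → negative
Point 2:
  φ: 35 + 44.183/60 = 35.7363833
  S ⇒ negate
  λ: 49.13′ = 0.818833°; total 179.8188333
  E → positive
Point 3:
  φ: 16 + 31.75/60 = 16.5291667
  N → positive
  Lon: 49.4861′ = 0.824768°; total 0.8247683
  W → negative
Point 4:
  Lat: 49 + 11.04/60 = 49.1840000
  N ⇒ keep positive
  λ: 36.445′ = 0.607417°; total 134.6074167
  W ⇒ negate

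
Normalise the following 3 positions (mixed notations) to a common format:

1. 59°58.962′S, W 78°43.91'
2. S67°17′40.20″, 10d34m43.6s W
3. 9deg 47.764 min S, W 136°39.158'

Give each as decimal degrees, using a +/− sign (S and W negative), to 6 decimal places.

1. -59.982700, -78.731833
2. -67.294500, -10.578778
3. -9.796067, -136.652633

Point 1:
  Lat: 59 + 58.962/60 = 59.9827000
  S → negative
  Longitude: 78 + 43.91/60 = 78.7318333
  hemisphere W, so the sign is −
Point 2:
  Lat: 17′ + 40.2″ = 17.67000′; 67 + 17.67000/60 = 67.2945000
  S → negative
  Longitude: 34′ + 43.6″ = 34.72667′; 10 + 34.72667/60 = 10.5787778
  W ⇒ negate
Point 3:
  Latitude: 47.764′ = 0.796067°; total 9.7960667
  hemisphere S, so the sign is −
  Lon: 39.158′ = 0.652633°; total 136.6526333
  W ⇒ negate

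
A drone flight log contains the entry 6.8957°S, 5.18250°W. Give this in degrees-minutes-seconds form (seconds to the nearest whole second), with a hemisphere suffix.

6°53′45″ S, 5°10′57″ W

φ: 0.895700° → 53.74200′; 0.74200 × 60 = 44.52″
Longitude: 0.182500° → 10.95000′; 0.95000 × 60 = 57.00″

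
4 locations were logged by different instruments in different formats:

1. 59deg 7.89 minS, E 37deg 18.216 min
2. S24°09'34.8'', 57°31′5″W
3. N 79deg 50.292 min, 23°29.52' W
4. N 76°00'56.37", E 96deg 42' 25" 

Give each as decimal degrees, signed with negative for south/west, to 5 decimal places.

Point 1:
  φ: 7.89′ = 0.131500°; total 59.131500
  S → negative
  λ: 18.216′ = 0.303600°; total 37.303600
  E → positive
Point 2:
  φ: 9′ + 34.8″ = 9.58000′; 24 + 9.58000/60 = 24.159667
  S ⇒ negate
  λ: 57 + 31/60 + 5/3600 = 57.518056
  W → negative
Point 3:
  Lat: 50.292′ = 0.838200°; total 79.838200
  N ⇒ keep positive
  Lon: 29.52′ = 0.492000°; total 23.492000
  W → negative
Point 4:
  Lat: 76° + 0/60 + 56.37/3600 = 76 + 0.000000 + 0.015658 = 76.015658
  N → positive
  λ: 96 + 42/60 + 25/3600 = 96.706944
  E → positive

1. -59.13150, 37.30360
2. -24.15967, -57.51806
3. 79.83820, -23.49200
4. 76.01566, 96.70694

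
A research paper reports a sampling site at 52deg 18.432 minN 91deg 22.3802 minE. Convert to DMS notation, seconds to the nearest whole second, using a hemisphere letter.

52°18′26″ N, 91°22′23″ E

Lat: fractional minutes 0.43200 × 60 = 25.92″
Longitude: 22.38020′ → 22′ and 0.38020 × 60 = 22.81″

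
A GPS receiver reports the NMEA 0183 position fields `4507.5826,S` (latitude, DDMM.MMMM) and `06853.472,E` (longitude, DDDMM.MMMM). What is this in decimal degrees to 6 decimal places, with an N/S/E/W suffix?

Lat: split at 2 digits → 45° and 7.5826′; 45 + 7.5826/60 = 45.1263767
λ: degrees = first 3 digits = 68, minutes = 53.472; 68 + 53.472/60 = 68.8912000

45.126377° S, 68.891200° E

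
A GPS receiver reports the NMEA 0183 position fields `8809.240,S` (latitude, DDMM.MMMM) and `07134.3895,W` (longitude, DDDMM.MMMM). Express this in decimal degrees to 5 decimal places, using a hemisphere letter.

Latitude: split at 2 digits → 88° and 9.24′; 88 + 9.24/60 = 88.154000
Longitude: split at 3 digits → 071° and 34.3895′; 71 + 34.3895/60 = 71.573158

88.15400° S, 71.57316° W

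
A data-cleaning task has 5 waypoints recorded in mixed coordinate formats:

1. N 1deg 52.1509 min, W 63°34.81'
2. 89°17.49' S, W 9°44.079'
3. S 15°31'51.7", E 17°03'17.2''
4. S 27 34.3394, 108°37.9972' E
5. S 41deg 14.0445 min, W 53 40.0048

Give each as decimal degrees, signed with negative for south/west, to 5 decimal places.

Point 1:
  φ: 52.1509′ = 0.869182°; total 1.869182
  N → positive
  λ: 34.81′ = 0.580167°; total 63.580167
  W → negative
Point 2:
  Lat: 17.49′ = 0.291500°; total 89.291500
  S ⇒ negate
  Longitude: 44.079′ = 0.734650°; total 9.734650
  W ⇒ negate
Point 3:
  Latitude: 15° + 31/60 + 51.7/3600 = 15 + 0.516667 + 0.014361 = 15.531028
  S ⇒ negate
  Lon: 3′ + 17.2″ = 3.28667′; 17 + 3.28667/60 = 17.054778
  E ⇒ keep positive
Point 4:
  φ: 27 + 34.3394/60 = 27.572323
  S ⇒ negate
  Longitude: 108 + 37.9972/60 = 108.633287
  E → positive
Point 5:
  Lat: 41 + 14.0445/60 = 41.234075
  hemisphere S, so the sign is −
  Longitude: 40.0048′ = 0.666747°; total 53.666747
  W → negative

1. 1.86918, -63.58017
2. -89.29150, -9.73465
3. -15.53103, 17.05478
4. -27.57232, 108.63329
5. -41.23408, -53.66675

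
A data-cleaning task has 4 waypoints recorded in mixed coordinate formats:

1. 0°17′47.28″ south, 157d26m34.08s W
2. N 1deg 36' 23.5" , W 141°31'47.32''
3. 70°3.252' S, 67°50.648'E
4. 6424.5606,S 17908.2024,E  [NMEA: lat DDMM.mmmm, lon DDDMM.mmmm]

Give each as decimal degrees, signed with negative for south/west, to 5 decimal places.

1. -0.29647, -157.44280
2. 1.60653, -141.52981
3. -70.05420, 67.84413
4. -64.40934, 179.13671

Point 1:
  Lat: 0 + 17/60 + 47.28/3600 = 0.296467
  S → negative
  Lon: 26′ + 34.08″ = 26.56800′; 157 + 26.56800/60 = 157.442800
  hemisphere W, so the sign is −
Point 2:
  φ: 1 + 36/60 + 23.5/3600 = 1.606528
  N ⇒ keep positive
  λ: 31′ + 47.32″ = 31.78867′; 141 + 31.78867/60 = 141.529811
  hemisphere W, so the sign is −
Point 3:
  Lat: 3.252′ = 0.054200°; total 70.054200
  S ⇒ negate
  Longitude: 67 + 50.648/60 = 67.844133
  E ⇒ keep positive
Point 4:
  Lat: degrees = first 2 digits = 64, minutes = 24.5606; 64 + 24.5606/60 = 64.409343
  S → negative
  λ: degrees = first 3 digits = 179, minutes = 8.2024; 179 + 8.2024/60 = 179.136707
  E ⇒ keep positive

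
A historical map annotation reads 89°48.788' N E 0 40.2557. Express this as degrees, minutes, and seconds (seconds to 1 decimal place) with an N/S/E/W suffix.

89°48′47.3″ N, 0°40′15.3″ E

φ: fractional minutes 0.78800 × 60 = 47.280″
Longitude: fractional minutes 0.25570 × 60 = 15.342″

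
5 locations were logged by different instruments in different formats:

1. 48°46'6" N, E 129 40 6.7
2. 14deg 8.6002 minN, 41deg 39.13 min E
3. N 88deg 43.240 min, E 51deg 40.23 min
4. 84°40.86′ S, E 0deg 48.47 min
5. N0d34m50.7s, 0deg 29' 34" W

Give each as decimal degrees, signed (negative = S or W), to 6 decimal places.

1. 48.768333, 129.668528
2. 14.143337, 41.652167
3. 88.720667, 51.670500
4. -84.681000, 0.807833
5. 0.580750, -0.492778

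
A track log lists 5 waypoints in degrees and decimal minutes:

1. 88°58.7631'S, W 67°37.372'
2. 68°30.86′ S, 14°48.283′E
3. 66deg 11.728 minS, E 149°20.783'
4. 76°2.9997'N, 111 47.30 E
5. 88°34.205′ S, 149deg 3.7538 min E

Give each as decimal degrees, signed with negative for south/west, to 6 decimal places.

Point 1:
  φ: 88 + 58.7631/60 = 88.9793850
  S ⇒ negate
  λ: 37.372′ = 0.622867°; total 67.6228667
  W → negative
Point 2:
  Lat: 68 + 30.86/60 = 68.5143333
  hemisphere S, so the sign is −
  λ: 14 + 48.283/60 = 14.8047167
  E ⇒ keep positive
Point 3:
  Lat: 66 + 11.728/60 = 66.1954667
  S ⇒ negate
  Longitude: 20.783′ = 0.346383°; total 149.3463833
  E ⇒ keep positive
Point 4:
  φ: 2.9997′ = 0.049995°; total 76.0499950
  N ⇒ keep positive
  Lon: 111 + 47.3/60 = 111.7883333
  E ⇒ keep positive
Point 5:
  Latitude: 88 + 34.205/60 = 88.5700833
  hemisphere S, so the sign is −
  Lon: 3.7538′ = 0.062563°; total 149.0625633
  E ⇒ keep positive

1. -88.979385, -67.622867
2. -68.514333, 14.804717
3. -66.195467, 149.346383
4. 76.049995, 111.788333
5. -88.570083, 149.062563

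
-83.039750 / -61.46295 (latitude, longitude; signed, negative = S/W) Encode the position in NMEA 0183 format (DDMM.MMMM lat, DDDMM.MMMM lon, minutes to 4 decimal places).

8302.3850,S / 06127.7770,W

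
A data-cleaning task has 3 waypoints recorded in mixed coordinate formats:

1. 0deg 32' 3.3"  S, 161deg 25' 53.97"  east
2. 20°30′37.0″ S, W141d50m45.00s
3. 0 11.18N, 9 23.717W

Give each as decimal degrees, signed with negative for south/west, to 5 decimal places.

1. -0.53425, 161.43166
2. -20.51028, -141.84583
3. 0.18633, -9.39528

Point 1:
  Latitude: 32′ + 3.3″ = 32.05500′; 0 + 32.05500/60 = 0.534250
  hemisphere S, so the sign is −
  Longitude: 161 + 25/60 + 53.97/3600 = 161.431658
  E → positive
Point 2:
  Latitude: 20° + 30/60 + 37/3600 = 20 + 0.500000 + 0.010278 = 20.510278
  S ⇒ negate
  λ: 141 + 50/60 + 45/3600 = 141.845833
  W ⇒ negate
Point 3:
  Lat: 11.18′ = 0.186333°; total 0.186333
  N → positive
  Lon: 23.717′ = 0.395283°; total 9.395283
  hemisphere W, so the sign is −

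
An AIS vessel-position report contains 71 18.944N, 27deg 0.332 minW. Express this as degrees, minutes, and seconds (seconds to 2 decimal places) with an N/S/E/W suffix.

71°18′56.64″ N, 27°00′19.92″ W

φ: fractional minutes 0.94400 × 60 = 56.6400″
Longitude: fractional minutes 0.33200 × 60 = 19.9200″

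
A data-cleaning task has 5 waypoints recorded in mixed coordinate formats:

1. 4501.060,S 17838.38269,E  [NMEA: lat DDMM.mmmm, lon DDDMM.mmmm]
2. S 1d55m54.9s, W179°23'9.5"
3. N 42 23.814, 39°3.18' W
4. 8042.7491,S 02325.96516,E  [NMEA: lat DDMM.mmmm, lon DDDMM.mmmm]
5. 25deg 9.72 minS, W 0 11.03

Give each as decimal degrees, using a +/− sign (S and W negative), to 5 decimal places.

1. -45.01767, 178.63971
2. -1.93192, -179.38597
3. 42.39690, -39.05300
4. -80.71249, 23.43275
5. -25.16200, -0.18383

Point 1:
  φ: split at 2 digits → 45° and 1.06′; 45 + 1.06/60 = 45.017667
  S → negative
  Lon: split at 3 digits → 178° and 38.38269′; 178 + 38.38269/60 = 178.639712
  E → positive
Point 2:
  Lat: 1° + 55/60 + 54.9/3600 = 1 + 0.916667 + 0.015250 = 1.931917
  hemisphere S, so the sign is −
  λ: 23′ + 9.5″ = 23.15833′; 179 + 23.15833/60 = 179.385972
  W ⇒ negate
Point 3:
  Lat: 42 + 23.814/60 = 42.396900
  N → positive
  Longitude: 3.18′ = 0.053000°; total 39.053000
  hemisphere W, so the sign is −
Point 4:
  φ: split at 2 digits → 80° and 42.7491′; 80 + 42.7491/60 = 80.712485
  hemisphere S, so the sign is −
  λ: split at 3 digits → 023° and 25.96516′; 23 + 25.96516/60 = 23.432753
  E → positive
Point 5:
  φ: 9.72′ = 0.162000°; total 25.162000
  S → negative
  Lon: 11.03′ = 0.183833°; total 0.183833
  hemisphere W, so the sign is −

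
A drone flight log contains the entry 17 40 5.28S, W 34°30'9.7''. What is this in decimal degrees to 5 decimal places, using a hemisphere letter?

17.66813° S, 34.50269° W

Latitude: 17° + 40/60 + 5.28/3600 = 17 + 0.666667 + 0.001467 = 17.668133
λ: 30′ + 9.7″ = 30.16167′; 34 + 30.16167/60 = 34.502694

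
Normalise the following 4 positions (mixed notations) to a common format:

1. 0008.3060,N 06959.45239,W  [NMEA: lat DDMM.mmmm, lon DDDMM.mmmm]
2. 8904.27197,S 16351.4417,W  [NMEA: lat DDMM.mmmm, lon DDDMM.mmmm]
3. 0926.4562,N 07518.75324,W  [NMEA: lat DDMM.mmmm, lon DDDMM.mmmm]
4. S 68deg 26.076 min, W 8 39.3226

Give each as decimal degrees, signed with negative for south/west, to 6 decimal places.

1. 0.138433, -69.990873
2. -89.071200, -163.857362
3. 9.440937, -75.312554
4. -68.434600, -8.655377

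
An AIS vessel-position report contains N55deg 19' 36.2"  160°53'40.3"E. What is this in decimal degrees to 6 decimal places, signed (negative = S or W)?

55.326722, 160.894528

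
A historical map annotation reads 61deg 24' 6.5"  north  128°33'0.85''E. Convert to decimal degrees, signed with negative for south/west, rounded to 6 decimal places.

Latitude: 24′ + 6.5″ = 24.10833′; 61 + 24.10833/60 = 61.4018056
N → positive
Longitude: 128 + 33/60 + 0.85/3600 = 128.5502361
E → positive

61.401806, 128.550236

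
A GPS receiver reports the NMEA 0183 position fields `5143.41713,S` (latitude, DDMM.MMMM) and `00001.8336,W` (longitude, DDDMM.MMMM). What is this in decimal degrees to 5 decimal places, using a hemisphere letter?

Lat: degrees = first 2 digits = 51, minutes = 43.41713; 51 + 43.41713/60 = 51.723619
Lon: degrees = first 3 digits = 0, minutes = 1.8336; 0 + 1.8336/60 = 0.030560

51.72362° S, 0.03056° W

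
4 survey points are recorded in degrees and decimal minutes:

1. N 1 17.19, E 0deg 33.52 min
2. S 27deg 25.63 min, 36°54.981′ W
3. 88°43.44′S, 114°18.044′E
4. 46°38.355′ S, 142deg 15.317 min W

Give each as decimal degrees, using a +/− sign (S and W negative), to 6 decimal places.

1. 1.286500, 0.558667
2. -27.427167, -36.916350
3. -88.724000, 114.300733
4. -46.639250, -142.255283

Point 1:
  Lat: 1 + 17.19/60 = 1.2865000
  N → positive
  λ: 0 + 33.52/60 = 0.5586667
  E → positive
Point 2:
  φ: 25.63′ = 0.427167°; total 27.4271667
  hemisphere S, so the sign is −
  λ: 54.981′ = 0.916350°; total 36.9163500
  W ⇒ negate
Point 3:
  Latitude: 43.44′ = 0.724000°; total 88.7240000
  S → negative
  Lon: 114 + 18.044/60 = 114.3007333
  E ⇒ keep positive
Point 4:
  Lat: 38.355′ = 0.639250°; total 46.6392500
  hemisphere S, so the sign is −
  λ: 15.317′ = 0.255283°; total 142.2552833
  W ⇒ negate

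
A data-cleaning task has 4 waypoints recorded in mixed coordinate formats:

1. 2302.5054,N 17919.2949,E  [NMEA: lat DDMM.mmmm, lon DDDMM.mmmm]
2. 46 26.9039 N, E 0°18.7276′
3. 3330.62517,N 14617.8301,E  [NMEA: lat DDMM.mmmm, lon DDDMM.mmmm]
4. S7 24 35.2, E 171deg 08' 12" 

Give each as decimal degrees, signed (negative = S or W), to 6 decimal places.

Point 1:
  Lat: degrees = first 2 digits = 23, minutes = 2.5054; 23 + 2.5054/60 = 23.0417567
  N ⇒ keep positive
  Longitude: split at 3 digits → 179° and 19.2949′; 179 + 19.2949/60 = 179.3215817
  E → positive
Point 2:
  φ: 26.9039′ = 0.448398°; total 46.4483983
  N ⇒ keep positive
  λ: 0 + 18.7276/60 = 0.3121267
  E → positive
Point 3:
  Latitude: degrees = first 2 digits = 33, minutes = 30.62517; 33 + 30.62517/60 = 33.5104195
  N → positive
  Longitude: degrees = first 3 digits = 146, minutes = 17.8301; 146 + 17.8301/60 = 146.2971683
  E → positive
Point 4:
  φ: 7 + 24/60 + 35.2/3600 = 7.4097778
  hemisphere S, so the sign is −
  Lon: 8′ + 12″ = 8.20000′; 171 + 8.20000/60 = 171.1366667
  E ⇒ keep positive

1. 23.041757, 179.321582
2. 46.448398, 0.312127
3. 33.510420, 146.297168
4. -7.409778, 171.136667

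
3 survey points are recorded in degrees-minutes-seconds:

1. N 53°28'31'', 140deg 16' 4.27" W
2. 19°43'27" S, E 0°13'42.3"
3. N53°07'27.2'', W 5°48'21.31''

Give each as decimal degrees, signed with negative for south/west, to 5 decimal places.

Point 1:
  Lat: 28′ + 31″ = 28.51667′; 53 + 28.51667/60 = 53.475278
  N → positive
  λ: 140 + 16/60 + 4.27/3600 = 140.267853
  W ⇒ negate
Point 2:
  Lat: 19 + 43/60 + 27/3600 = 19.724167
  hemisphere S, so the sign is −
  Lon: 13′ + 42.3″ = 13.70500′; 0 + 13.70500/60 = 0.228417
  E ⇒ keep positive
Point 3:
  Latitude: 53° + 7/60 + 27.2/3600 = 53 + 0.116667 + 0.007556 = 53.124222
  N → positive
  Longitude: 5 + 48/60 + 21.31/3600 = 5.805919
  W ⇒ negate

1. 53.47528, -140.26785
2. -19.72417, 0.22842
3. 53.12422, -5.80592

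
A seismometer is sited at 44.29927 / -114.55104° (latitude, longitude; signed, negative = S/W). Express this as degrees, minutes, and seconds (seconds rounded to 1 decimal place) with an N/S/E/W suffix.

Lat: 0.299270° → 17.95620′; 0.95620 × 60 = 57.372″
Longitude is negative → W; |value| = 114.551040
λ: whole degrees 114; 33.06240′ → 33′ and 3.744″

44°17′57.4″ N, 114°33′3.7″ W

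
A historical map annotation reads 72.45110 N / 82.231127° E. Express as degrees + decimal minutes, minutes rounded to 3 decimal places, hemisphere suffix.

72° 27.066′ N, 82° 13.868′ E

Lat: fractional part 0.451100 → 27.06600 minutes
Lon: fractional part 0.231127 → 13.86762 minutes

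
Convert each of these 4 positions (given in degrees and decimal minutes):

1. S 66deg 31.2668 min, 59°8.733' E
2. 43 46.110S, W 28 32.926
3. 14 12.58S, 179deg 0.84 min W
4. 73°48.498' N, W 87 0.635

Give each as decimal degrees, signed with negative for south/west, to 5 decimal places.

Point 1:
  Latitude: 31.2668′ = 0.521113°; total 66.521113
  S ⇒ negate
  Lon: 59 + 8.733/60 = 59.145550
  E ⇒ keep positive
Point 2:
  Lat: 43 + 46.11/60 = 43.768500
  S ⇒ negate
  Lon: 28 + 32.926/60 = 28.548767
  hemisphere W, so the sign is −
Point 3:
  Latitude: 14 + 12.58/60 = 14.209667
  S → negative
  λ: 0.84′ = 0.014000°; total 179.014000
  W ⇒ negate
Point 4:
  Lat: 73 + 48.498/60 = 73.808300
  N ⇒ keep positive
  Longitude: 0.635′ = 0.010583°; total 87.010583
  W ⇒ negate

1. -66.52111, 59.14555
2. -43.76850, -28.54877
3. -14.20967, -179.01400
4. 73.80830, -87.01058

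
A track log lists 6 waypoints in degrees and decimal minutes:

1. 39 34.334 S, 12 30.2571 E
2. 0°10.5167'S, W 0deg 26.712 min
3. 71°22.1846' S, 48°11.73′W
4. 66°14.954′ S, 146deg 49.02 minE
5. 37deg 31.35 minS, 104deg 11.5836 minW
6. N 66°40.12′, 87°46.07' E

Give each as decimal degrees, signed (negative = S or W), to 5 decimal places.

1. -39.57223, 12.50429
2. -0.17528, -0.44520
3. -71.36974, -48.19550
4. -66.24923, 146.81700
5. -37.52250, -104.19306
6. 66.66867, 87.76783

Point 1:
  Lat: 39 + 34.334/60 = 39.572233
  S ⇒ negate
  λ: 12 + 30.2571/60 = 12.504285
  E ⇒ keep positive
Point 2:
  φ: 10.5167′ = 0.175278°; total 0.175278
  S ⇒ negate
  Lon: 26.712′ = 0.445200°; total 0.445200
  hemisphere W, so the sign is −
Point 3:
  Latitude: 71 + 22.1846/60 = 71.369743
  hemisphere S, so the sign is −
  Longitude: 11.73′ = 0.195500°; total 48.195500
  W ⇒ negate
Point 4:
  Latitude: 66 + 14.954/60 = 66.249233
  S ⇒ negate
  Longitude: 49.02′ = 0.817000°; total 146.817000
  E ⇒ keep positive
Point 5:
  φ: 37 + 31.35/60 = 37.522500
  hemisphere S, so the sign is −
  λ: 104 + 11.5836/60 = 104.193060
  W → negative
Point 6:
  Latitude: 40.12′ = 0.668667°; total 66.668667
  N ⇒ keep positive
  Lon: 46.07′ = 0.767833°; total 87.767833
  E → positive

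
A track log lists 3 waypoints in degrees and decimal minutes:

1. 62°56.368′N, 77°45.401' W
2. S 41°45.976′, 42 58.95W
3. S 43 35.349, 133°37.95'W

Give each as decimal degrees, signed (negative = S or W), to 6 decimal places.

1. 62.939467, -77.756683
2. -41.766267, -42.982500
3. -43.589150, -133.632500

Point 1:
  Latitude: 56.368′ = 0.939467°; total 62.9394667
  N ⇒ keep positive
  Lon: 45.401′ = 0.756683°; total 77.7566833
  hemisphere W, so the sign is −
Point 2:
  φ: 45.976′ = 0.766267°; total 41.7662667
  S → negative
  λ: 58.95′ = 0.982500°; total 42.9825000
  W ⇒ negate
Point 3:
  Lat: 35.349′ = 0.589150°; total 43.5891500
  hemisphere S, so the sign is −
  Longitude: 133 + 37.95/60 = 133.6325000
  W → negative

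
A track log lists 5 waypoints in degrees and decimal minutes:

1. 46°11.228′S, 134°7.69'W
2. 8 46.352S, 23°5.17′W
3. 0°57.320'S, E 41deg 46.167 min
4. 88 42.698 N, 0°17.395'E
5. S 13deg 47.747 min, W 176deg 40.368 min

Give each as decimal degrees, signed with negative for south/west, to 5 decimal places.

1. -46.18713, -134.12817
2. -8.77253, -23.08617
3. -0.95533, 41.76945
4. 88.71163, 0.28992
5. -13.79578, -176.67280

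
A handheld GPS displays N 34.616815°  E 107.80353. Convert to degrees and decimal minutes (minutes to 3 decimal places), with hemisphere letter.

34° 37.009′ N, 107° 48.212′ E

Latitude: 34° + 0.616815 × 60 = 34° 37.00890′
Lon: minutes = (107.803530 − 107) × 60 = 48.21180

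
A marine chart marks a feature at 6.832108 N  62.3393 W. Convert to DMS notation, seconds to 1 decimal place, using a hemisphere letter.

6°49′55.6″ N, 62°20′21.5″ W

φ: 0.832108 × 60 = 49.92648′ → 49′, remainder × 60 = 55.589″
λ: 0.339300 × 60 = 20.35800′ → 20′, remainder × 60 = 21.480″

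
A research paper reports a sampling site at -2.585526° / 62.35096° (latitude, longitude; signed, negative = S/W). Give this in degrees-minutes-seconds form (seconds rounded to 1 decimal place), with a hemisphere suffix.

Latitude is negative → S; |value| = 2.585526
Latitude: whole degrees 2; 35.13156′ → 35′ and 7.894″
λ: 0.350960 × 60 = 21.05760′ → 21′, remainder × 60 = 3.456″

2°35′7.9″ S, 62°21′3.5″ E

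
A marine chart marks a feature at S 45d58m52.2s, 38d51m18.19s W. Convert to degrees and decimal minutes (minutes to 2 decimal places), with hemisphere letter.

45° 58.87′ S, 38° 51.30′ W

Lat: seconds/60 = 0.87000; minutes = 58 + 0.87000 = 58.8700
λ: 51 + 18.19/60 = 51.3032′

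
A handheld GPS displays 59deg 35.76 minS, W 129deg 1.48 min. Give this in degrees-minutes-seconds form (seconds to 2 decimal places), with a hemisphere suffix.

59°35′45.60″ S, 129°01′28.80″ W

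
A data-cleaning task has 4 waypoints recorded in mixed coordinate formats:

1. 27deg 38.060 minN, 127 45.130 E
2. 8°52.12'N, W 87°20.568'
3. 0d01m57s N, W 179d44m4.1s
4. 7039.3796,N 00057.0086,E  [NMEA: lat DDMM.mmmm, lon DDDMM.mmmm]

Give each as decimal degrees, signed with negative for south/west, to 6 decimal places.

Point 1:
  Latitude: 27 + 38.06/60 = 27.6343333
  N ⇒ keep positive
  λ: 45.13′ = 0.752167°; total 127.7521667
  E ⇒ keep positive
Point 2:
  Lat: 8 + 52.12/60 = 8.8686667
  N ⇒ keep positive
  Lon: 20.568′ = 0.342800°; total 87.3428000
  W ⇒ negate
Point 3:
  φ: 1′ + 57″ = 1.95000′; 0 + 1.95000/60 = 0.0325000
  N ⇒ keep positive
  Lon: 179 + 44/60 + 4.1/3600 = 179.7344722
  W ⇒ negate
Point 4:
  Latitude: split at 2 digits → 70° and 39.3796′; 70 + 39.3796/60 = 70.6563267
  N ⇒ keep positive
  Lon: degrees = first 3 digits = 0, minutes = 57.0086; 0 + 57.0086/60 = 0.9501433
  E ⇒ keep positive

1. 27.634333, 127.752167
2. 8.868667, -87.342800
3. 0.032500, -179.734472
4. 70.656327, 0.950143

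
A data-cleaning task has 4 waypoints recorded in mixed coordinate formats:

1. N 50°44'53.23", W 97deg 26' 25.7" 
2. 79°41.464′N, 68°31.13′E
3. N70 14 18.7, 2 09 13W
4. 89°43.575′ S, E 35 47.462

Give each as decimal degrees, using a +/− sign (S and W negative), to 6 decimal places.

1. 50.748119, -97.440472
2. 79.691067, 68.518833
3. 70.238528, -2.153611
4. -89.726250, 35.791033

Point 1:
  Latitude: 50 + 44/60 + 53.23/3600 = 50.7481194
  N ⇒ keep positive
  Lon: 26′ + 25.7″ = 26.42833′; 97 + 26.42833/60 = 97.4404722
  hemisphere W, so the sign is −
Point 2:
  Lat: 79 + 41.464/60 = 79.6910667
  N ⇒ keep positive
  λ: 68 + 31.13/60 = 68.5188333
  E → positive
Point 3:
  φ: 14′ + 18.7″ = 14.31167′; 70 + 14.31167/60 = 70.2385278
  N → positive
  Lon: 2 + 9/60 + 13/3600 = 2.1536111
  W → negative
Point 4:
  φ: 89 + 43.575/60 = 89.7262500
  S ⇒ negate
  λ: 35 + 47.462/60 = 35.7910333
  E ⇒ keep positive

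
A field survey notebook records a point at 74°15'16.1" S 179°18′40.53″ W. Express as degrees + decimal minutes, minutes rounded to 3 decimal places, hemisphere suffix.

74° 15.268′ S, 179° 18.676′ W

φ: 15 + 16.1/60 = 15.26833′
Longitude: seconds/60 = 0.67550; minutes = 18 + 0.67550 = 18.67550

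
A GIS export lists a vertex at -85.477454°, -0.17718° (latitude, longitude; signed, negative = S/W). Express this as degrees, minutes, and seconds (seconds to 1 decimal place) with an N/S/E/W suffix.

Latitude is negative → S; |value| = 85.477454
φ: whole degrees 85; 28.64724′ → 28′ and 38.834″
Longitude is negative → W; |value| = 0.177180
Lon: 0.177180° → 10.63080′; 0.63080 × 60 = 37.848″

85°28′38.8″ S, 0°10′37.8″ W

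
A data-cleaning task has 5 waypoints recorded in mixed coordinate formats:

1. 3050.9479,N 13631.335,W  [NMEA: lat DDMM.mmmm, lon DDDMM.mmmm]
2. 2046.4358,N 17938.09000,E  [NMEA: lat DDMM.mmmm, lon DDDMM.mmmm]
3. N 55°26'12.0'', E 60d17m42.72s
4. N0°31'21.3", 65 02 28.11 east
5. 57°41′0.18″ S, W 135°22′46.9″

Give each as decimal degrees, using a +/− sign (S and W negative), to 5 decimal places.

1. 30.84913, -136.52225
2. 20.77393, 179.63483
3. 55.43667, 60.29520
4. 0.52258, 65.04114
5. -57.68338, -135.37969

Point 1:
  Lat: split at 2 digits → 30° and 50.9479′; 30 + 50.9479/60 = 30.849132
  N ⇒ keep positive
  λ: split at 3 digits → 136° and 31.335′; 136 + 31.335/60 = 136.522250
  W ⇒ negate
Point 2:
  Latitude: degrees = first 2 digits = 20, minutes = 46.4358; 20 + 46.4358/60 = 20.773930
  N → positive
  λ: split at 3 digits → 179° and 38.09′; 179 + 38.09/60 = 179.634833
  E ⇒ keep positive
Point 3:
  Latitude: 26′ + 12″ = 26.20000′; 55 + 26.20000/60 = 55.436667
  N ⇒ keep positive
  Lon: 17′ + 42.72″ = 17.71200′; 60 + 17.71200/60 = 60.295200
  E ⇒ keep positive
Point 4:
  φ: 0 + 31/60 + 21.3/3600 = 0.522583
  N → positive
  Longitude: 2′ + 28.11″ = 2.46850′; 65 + 2.46850/60 = 65.041142
  E ⇒ keep positive
Point 5:
  Latitude: 57 + 41/60 + 0.18/3600 = 57.683383
  S → negative
  Lon: 22′ + 46.9″ = 22.78167′; 135 + 22.78167/60 = 135.379694
  hemisphere W, so the sign is −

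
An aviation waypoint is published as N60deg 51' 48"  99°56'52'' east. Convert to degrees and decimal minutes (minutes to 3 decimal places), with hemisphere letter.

60° 51.800′ N, 99° 56.867′ E

φ: seconds/60 = 0.80000; minutes = 51 + 0.80000 = 51.80000
Longitude: seconds/60 = 0.86667; minutes = 56 + 0.86667 = 56.86667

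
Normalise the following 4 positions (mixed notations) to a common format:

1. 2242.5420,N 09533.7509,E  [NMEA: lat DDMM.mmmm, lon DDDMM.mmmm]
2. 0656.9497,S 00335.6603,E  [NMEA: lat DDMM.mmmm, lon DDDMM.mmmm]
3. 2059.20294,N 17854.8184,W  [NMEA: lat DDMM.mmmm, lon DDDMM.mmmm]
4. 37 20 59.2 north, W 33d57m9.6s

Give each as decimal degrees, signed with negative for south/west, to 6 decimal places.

1. 22.709033, 95.562515
2. -6.949162, 3.594338
3. 20.986716, -178.913640
4. 37.349778, -33.952667

Point 1:
  φ: split at 2 digits → 22° and 42.542′; 22 + 42.542/60 = 22.7090333
  N ⇒ keep positive
  λ: split at 3 digits → 095° and 33.7509′; 95 + 33.7509/60 = 95.5625150
  E → positive
Point 2:
  Latitude: degrees = first 2 digits = 6, minutes = 56.9497; 6 + 56.9497/60 = 6.9491617
  hemisphere S, so the sign is −
  Longitude: split at 3 digits → 003° and 35.6603′; 3 + 35.6603/60 = 3.5943383
  E → positive
Point 3:
  φ: degrees = first 2 digits = 20, minutes = 59.20294; 20 + 59.20294/60 = 20.9867157
  N → positive
  Lon: split at 3 digits → 178° and 54.8184′; 178 + 54.8184/60 = 178.9136400
  hemisphere W, so the sign is −
Point 4:
  φ: 20′ + 59.2″ = 20.98667′; 37 + 20.98667/60 = 37.3497778
  N → positive
  λ: 33° + 57/60 + 9.6/3600 = 33 + 0.950000 + 0.002667 = 33.9526667
  W → negative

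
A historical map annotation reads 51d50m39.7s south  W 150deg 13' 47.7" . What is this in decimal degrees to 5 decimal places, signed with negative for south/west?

Latitude: 50′ + 39.7″ = 50.66167′; 51 + 50.66167/60 = 51.844361
S ⇒ negate
λ: 150 + 13/60 + 47.7/3600 = 150.229917
hemisphere W, so the sign is −

-51.84436, -150.22992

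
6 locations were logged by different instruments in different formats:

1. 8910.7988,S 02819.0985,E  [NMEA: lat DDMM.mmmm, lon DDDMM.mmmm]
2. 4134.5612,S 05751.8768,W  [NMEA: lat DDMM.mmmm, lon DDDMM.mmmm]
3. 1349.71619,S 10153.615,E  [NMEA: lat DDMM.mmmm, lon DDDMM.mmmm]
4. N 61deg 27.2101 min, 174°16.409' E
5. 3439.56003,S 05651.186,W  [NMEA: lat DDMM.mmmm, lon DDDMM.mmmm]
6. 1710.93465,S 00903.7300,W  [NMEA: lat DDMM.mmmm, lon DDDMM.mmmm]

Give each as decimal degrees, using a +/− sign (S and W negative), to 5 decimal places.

Point 1:
  Latitude: split at 2 digits → 89° and 10.7988′; 89 + 10.7988/60 = 89.179980
  S → negative
  λ: split at 3 digits → 028° and 19.0985′; 28 + 19.0985/60 = 28.318308
  E → positive
Point 2:
  Lat: degrees = first 2 digits = 41, minutes = 34.5612; 41 + 34.5612/60 = 41.576020
  hemisphere S, so the sign is −
  λ: degrees = first 3 digits = 57, minutes = 51.8768; 57 + 51.8768/60 = 57.864613
  W ⇒ negate
Point 3:
  Latitude: degrees = first 2 digits = 13, minutes = 49.71619; 13 + 49.71619/60 = 13.828603
  hemisphere S, so the sign is −
  λ: split at 3 digits → 101° and 53.615′; 101 + 53.615/60 = 101.893583
  E ⇒ keep positive
Point 4:
  φ: 27.2101′ = 0.453502°; total 61.453502
  N ⇒ keep positive
  λ: 16.409′ = 0.273483°; total 174.273483
  E → positive
Point 5:
  Latitude: split at 2 digits → 34° and 39.56003′; 34 + 39.56003/60 = 34.659334
  S → negative
  Lon: split at 3 digits → 056° and 51.186′; 56 + 51.186/60 = 56.853100
  W → negative
Point 6:
  Lat: split at 2 digits → 17° and 10.93465′; 17 + 10.93465/60 = 17.182244
  S ⇒ negate
  Longitude: degrees = first 3 digits = 9, minutes = 3.73; 9 + 3.73/60 = 9.062167
  W ⇒ negate

1. -89.17998, 28.31831
2. -41.57602, -57.86461
3. -13.82860, 101.89358
4. 61.45350, 174.27348
5. -34.65933, -56.85310
6. -17.18224, -9.06217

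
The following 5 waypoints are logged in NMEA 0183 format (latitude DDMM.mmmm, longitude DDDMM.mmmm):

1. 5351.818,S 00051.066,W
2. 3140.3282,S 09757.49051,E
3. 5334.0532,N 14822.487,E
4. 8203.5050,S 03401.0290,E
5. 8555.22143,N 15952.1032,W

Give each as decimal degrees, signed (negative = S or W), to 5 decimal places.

Point 1:
  Latitude: degrees = first 2 digits = 53, minutes = 51.818; 53 + 51.818/60 = 53.863633
  hemisphere S, so the sign is −
  Longitude: degrees = first 3 digits = 0, minutes = 51.066; 0 + 51.066/60 = 0.851100
  W ⇒ negate
Point 2:
  φ: degrees = first 2 digits = 31, minutes = 40.3282; 31 + 40.3282/60 = 31.672137
  hemisphere S, so the sign is −
  Longitude: degrees = first 3 digits = 97, minutes = 57.49051; 97 + 57.49051/60 = 97.958175
  E ⇒ keep positive
Point 3:
  Latitude: degrees = first 2 digits = 53, minutes = 34.0532; 53 + 34.0532/60 = 53.567553
  N → positive
  λ: split at 3 digits → 148° and 22.487′; 148 + 22.487/60 = 148.374783
  E ⇒ keep positive
Point 4:
  φ: degrees = first 2 digits = 82, minutes = 3.505; 82 + 3.505/60 = 82.058417
  S ⇒ negate
  Lon: split at 3 digits → 034° and 1.029′; 34 + 1.029/60 = 34.017150
  E ⇒ keep positive
Point 5:
  Lat: split at 2 digits → 85° and 55.22143′; 85 + 55.22143/60 = 85.920357
  N → positive
  Lon: degrees = first 3 digits = 159, minutes = 52.1032; 159 + 52.1032/60 = 159.868387
  W ⇒ negate

1. -53.86363, -0.85110
2. -31.67214, 97.95818
3. 53.56755, 148.37478
4. -82.05842, 34.01715
5. 85.92036, -159.86839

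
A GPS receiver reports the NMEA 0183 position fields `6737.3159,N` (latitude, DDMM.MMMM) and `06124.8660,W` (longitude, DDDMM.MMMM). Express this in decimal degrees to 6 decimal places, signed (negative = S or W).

67.621932, -61.414433

Latitude: split at 2 digits → 67° and 37.3159′; 67 + 37.3159/60 = 67.6219317
N → positive
Lon: degrees = first 3 digits = 61, minutes = 24.866; 61 + 24.866/60 = 61.4144333
W → negative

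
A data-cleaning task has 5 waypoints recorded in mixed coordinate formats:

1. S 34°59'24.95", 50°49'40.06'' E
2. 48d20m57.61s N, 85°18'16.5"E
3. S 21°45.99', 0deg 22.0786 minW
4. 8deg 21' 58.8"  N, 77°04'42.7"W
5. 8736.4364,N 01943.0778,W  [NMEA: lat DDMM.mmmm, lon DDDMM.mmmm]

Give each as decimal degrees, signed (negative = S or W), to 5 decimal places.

1. -34.99026, 50.82779
2. 48.34934, 85.30458
3. -21.76650, -0.36798
4. 8.36633, -77.07853
5. 87.60727, -19.71796

Point 1:
  φ: 59′ + 24.95″ = 59.41583′; 34 + 59.41583/60 = 34.990264
  S → negative
  λ: 50° + 49/60 + 40.06/3600 = 50 + 0.816667 + 0.011128 = 50.827794
  E → positive
Point 2:
  Lat: 20′ + 57.61″ = 20.96017′; 48 + 20.96017/60 = 48.349336
  N → positive
  Lon: 18′ + 16.5″ = 18.27500′; 85 + 18.27500/60 = 85.304583
  E → positive
Point 3:
  φ: 21 + 45.99/60 = 21.766500
  hemisphere S, so the sign is −
  Longitude: 22.0786′ = 0.367977°; total 0.367977
  hemisphere W, so the sign is −
Point 4:
  φ: 8° + 21/60 + 58.8/3600 = 8 + 0.350000 + 0.016333 = 8.366333
  N ⇒ keep positive
  λ: 77 + 4/60 + 42.7/3600 = 77.078528
  W → negative
Point 5:
  Latitude: split at 2 digits → 87° and 36.4364′; 87 + 36.4364/60 = 87.607273
  N ⇒ keep positive
  Lon: split at 3 digits → 019° and 43.0778′; 19 + 43.0778/60 = 19.717963
  hemisphere W, so the sign is −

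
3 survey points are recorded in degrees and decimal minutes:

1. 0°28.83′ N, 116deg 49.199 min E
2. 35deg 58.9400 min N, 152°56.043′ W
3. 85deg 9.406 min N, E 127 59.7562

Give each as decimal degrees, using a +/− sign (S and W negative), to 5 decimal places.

Point 1:
  Latitude: 0 + 28.83/60 = 0.480500
  N → positive
  λ: 49.199′ = 0.819983°; total 116.819983
  E ⇒ keep positive
Point 2:
  Lat: 58.94′ = 0.982333°; total 35.982333
  N ⇒ keep positive
  Longitude: 56.043′ = 0.934050°; total 152.934050
  W ⇒ negate
Point 3:
  φ: 85 + 9.406/60 = 85.156767
  N → positive
  Lon: 59.7562′ = 0.995937°; total 127.995937
  E → positive

1. 0.48050, 116.81998
2. 35.98233, -152.93405
3. 85.15677, 127.99594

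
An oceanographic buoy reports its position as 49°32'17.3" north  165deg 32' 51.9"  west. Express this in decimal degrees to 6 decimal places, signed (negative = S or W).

Lat: 49° + 32/60 + 17.3/3600 = 49 + 0.533333 + 0.004806 = 49.5381389
N ⇒ keep positive
Lon: 165° + 32/60 + 51.9/3600 = 165 + 0.533333 + 0.014417 = 165.5477500
W → negative

49.538139, -165.547750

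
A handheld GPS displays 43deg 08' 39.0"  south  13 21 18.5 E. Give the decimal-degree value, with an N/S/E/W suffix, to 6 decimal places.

43.144167° S, 13.355139° E

φ: 8′ + 39″ = 8.65000′; 43 + 8.65000/60 = 43.1441667
Longitude: 13° + 21/60 + 18.5/3600 = 13 + 0.350000 + 0.005139 = 13.3551389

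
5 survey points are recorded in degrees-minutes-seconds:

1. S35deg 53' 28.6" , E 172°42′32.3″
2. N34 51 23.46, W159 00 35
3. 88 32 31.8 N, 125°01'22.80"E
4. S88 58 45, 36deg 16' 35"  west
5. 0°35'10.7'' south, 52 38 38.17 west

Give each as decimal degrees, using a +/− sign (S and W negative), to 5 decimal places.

Point 1:
  Lat: 35 + 53/60 + 28.6/3600 = 35.891278
  S → negative
  Lon: 42′ + 32.3″ = 42.53833′; 172 + 42.53833/60 = 172.708972
  E → positive
Point 2:
  Latitude: 51′ + 23.46″ = 51.39100′; 34 + 51.39100/60 = 34.856517
  N ⇒ keep positive
  Lon: 159 + 0/60 + 35/3600 = 159.009722
  W → negative
Point 3:
  Lat: 88° + 32/60 + 31.8/3600 = 88 + 0.533333 + 0.008833 = 88.542167
  N ⇒ keep positive
  Lon: 125° + 1/60 + 22.8/3600 = 125 + 0.016667 + 0.006333 = 125.023000
  E ⇒ keep positive
Point 4:
  Latitude: 88 + 58/60 + 45/3600 = 88.979167
  S ⇒ negate
  Longitude: 16′ + 35″ = 16.58333′; 36 + 16.58333/60 = 36.276389
  hemisphere W, so the sign is −
Point 5:
  Latitude: 35′ + 10.7″ = 35.17833′; 0 + 35.17833/60 = 0.586306
  hemisphere S, so the sign is −
  Lon: 38′ + 38.17″ = 38.63617′; 52 + 38.63617/60 = 52.643936
  W ⇒ negate

1. -35.89128, 172.70897
2. 34.85652, -159.00972
3. 88.54217, 125.02300
4. -88.97917, -36.27639
5. -0.58631, -52.64394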